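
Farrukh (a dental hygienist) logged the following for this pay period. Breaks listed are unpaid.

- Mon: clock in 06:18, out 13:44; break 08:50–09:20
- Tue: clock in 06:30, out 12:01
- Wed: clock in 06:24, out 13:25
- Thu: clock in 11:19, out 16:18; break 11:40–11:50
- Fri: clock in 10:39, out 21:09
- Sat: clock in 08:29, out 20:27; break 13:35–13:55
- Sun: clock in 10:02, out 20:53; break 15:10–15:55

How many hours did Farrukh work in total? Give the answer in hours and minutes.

Mon: 06:18–13:44 = 7 h 26 min; less 30 min break → 6 h 56 min
Tue: 06:30–12:01 = 5 h 31 min
Wed: 06:24–13:25 = 7 h 1 min
Thu: 11:19–16:18 = 4 h 59 min; less 10 min break → 4 h 49 min
Fri: 10:39–21:09 = 10 h 30 min
Sat: 08:29–20:27 = 11 h 58 min; less 20 min break → 11 h 38 min
Sun: 10:02–20:53 = 10 h 51 min; less 45 min break → 10 h 6 min
Total: 6 h 56 min + 5 h 31 min + 7 h 1 min + 4 h 49 min + 10 h 30 min + 11 h 38 min + 10 h 6 min = 56 h 31 min.

56 h 31 min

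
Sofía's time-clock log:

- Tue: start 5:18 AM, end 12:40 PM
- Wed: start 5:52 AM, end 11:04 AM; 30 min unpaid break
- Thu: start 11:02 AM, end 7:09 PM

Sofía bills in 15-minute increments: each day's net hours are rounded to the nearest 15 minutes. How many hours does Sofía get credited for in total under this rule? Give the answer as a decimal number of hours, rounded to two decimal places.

20.00 hours

Tue: 5:18 AM–12:40 PM = 7 h 22 min → rounds to 7 h 15 min
Wed: 5:52 AM–11:04 AM = 5 h 12 min − 30 min = 4 h 42 min → rounds to 4 h 45 min
Thu: 11:02 AM–7:09 PM = 8 h 7 min → rounds to 8 h 0 min
Total credited: 20 h 0 min.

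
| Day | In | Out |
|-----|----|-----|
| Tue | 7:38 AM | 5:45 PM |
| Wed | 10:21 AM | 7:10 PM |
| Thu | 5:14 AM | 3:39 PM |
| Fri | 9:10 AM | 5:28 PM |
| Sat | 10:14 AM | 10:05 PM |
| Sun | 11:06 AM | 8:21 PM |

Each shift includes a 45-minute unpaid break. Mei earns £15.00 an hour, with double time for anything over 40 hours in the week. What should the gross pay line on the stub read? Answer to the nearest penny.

£1027.50

Tue: 7:38 AM–5:45 PM = 10 h 7 min; less 45 min break → 9 h 22 min
Wed: 10:21 AM–7:10 PM = 8 h 49 min; less 45 min break → 8 h 4 min
Thu: 5:14 AM–3:39 PM = 10 h 25 min; less 45 min break → 9 h 40 min
Fri: 9:10 AM–5:28 PM = 8 h 18 min; less 45 min break → 7 h 33 min
Sat: 10:14 AM–10:05 PM = 11 h 51 min; less 45 min break → 11 h 6 min
Sun: 11:06 AM–8:21 PM = 9 h 15 min; less 45 min break → 8 h 30 min
Total worked: 54 h 15 min = 3255 min.
Regular 40 h 0 min = 2400 min at £15.00/h; overtime 14 h 15 min = 855 min at £30.00/h.
Pay = (2400 × £15.00 + 855 × £30.00) ÷ 60 = £1027.50.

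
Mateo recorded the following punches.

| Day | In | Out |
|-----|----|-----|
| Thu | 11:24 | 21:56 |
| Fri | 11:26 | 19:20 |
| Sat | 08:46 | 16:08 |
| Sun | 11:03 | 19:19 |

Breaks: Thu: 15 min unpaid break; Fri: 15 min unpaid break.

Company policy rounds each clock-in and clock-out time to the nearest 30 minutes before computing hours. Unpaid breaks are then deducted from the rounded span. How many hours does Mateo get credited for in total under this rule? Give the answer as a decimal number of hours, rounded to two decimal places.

33.50 hours

Thu: in 11:24→11:30, out 21:56→22:00; 10 h 30 min − 15 min = 10 h 15 min
Fri: in 11:26→11:30, out 19:20→19:30; 8 h 0 min − 15 min = 7 h 45 min
Sat: in 08:46→09:00, out 16:08→16:00; 7 h 0 min
Sun: in 11:03→11:00, out 19:19→19:30; 8 h 30 min
Total credited: 33 h 30 min.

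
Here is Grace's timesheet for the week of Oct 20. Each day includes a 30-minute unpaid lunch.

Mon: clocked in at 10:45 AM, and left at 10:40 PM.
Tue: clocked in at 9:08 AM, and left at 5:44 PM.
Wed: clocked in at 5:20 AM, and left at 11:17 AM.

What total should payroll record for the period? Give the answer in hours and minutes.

24 h 58 min

Mon: 10:45 AM–10:40 PM = 11 h 55 min; less 30 min break → 11 h 25 min
Tue: 9:08 AM–5:44 PM = 8 h 36 min; less 30 min break → 8 h 6 min
Wed: 5:20 AM–11:17 AM = 5 h 57 min; less 30 min break → 5 h 27 min
Total: 11 h 25 min + 8 h 6 min + 5 h 27 min = 24 h 58 min.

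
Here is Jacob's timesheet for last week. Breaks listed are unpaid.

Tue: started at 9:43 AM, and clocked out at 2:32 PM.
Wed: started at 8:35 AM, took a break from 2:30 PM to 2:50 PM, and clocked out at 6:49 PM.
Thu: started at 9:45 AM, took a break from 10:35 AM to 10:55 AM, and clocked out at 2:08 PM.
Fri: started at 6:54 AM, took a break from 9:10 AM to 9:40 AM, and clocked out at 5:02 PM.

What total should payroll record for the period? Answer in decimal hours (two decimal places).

28.40 hours

Tue: 9:43 AM–2:32 PM = 4 h 49 min
Wed: 8:35 AM–6:49 PM = 10 h 14 min; less 20 min break → 9 h 54 min
Thu: 9:45 AM–2:08 PM = 4 h 23 min; less 20 min break → 4 h 3 min
Fri: 6:54 AM–5:02 PM = 10 h 8 min; less 30 min break → 9 h 38 min
Total: 4 h 49 min + 9 h 54 min + 4 h 3 min + 9 h 38 min = 28 h 24 min.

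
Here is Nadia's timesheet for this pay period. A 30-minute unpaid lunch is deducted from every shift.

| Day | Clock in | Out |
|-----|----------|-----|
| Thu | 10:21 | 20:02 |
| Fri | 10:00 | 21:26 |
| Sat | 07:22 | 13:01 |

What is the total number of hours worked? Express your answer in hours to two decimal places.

Thu: 10:21–20:02 = 9 h 41 min; less 30 min break → 9 h 11 min
Fri: 10:00–21:26 = 11 h 26 min; less 30 min break → 10 h 56 min
Sat: 07:22–13:01 = 5 h 39 min; less 30 min break → 5 h 9 min
Total: 9 h 11 min + 10 h 56 min + 5 h 9 min = 25 h 16 min.

25.27 hours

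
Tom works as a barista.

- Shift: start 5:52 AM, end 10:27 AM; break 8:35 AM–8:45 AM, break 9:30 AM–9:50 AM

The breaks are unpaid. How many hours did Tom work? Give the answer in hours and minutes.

4 h 5 min

Shift: 5:52 AM–10:27 AM = 4 h 35 min; less 30 min break → 4 h 5 min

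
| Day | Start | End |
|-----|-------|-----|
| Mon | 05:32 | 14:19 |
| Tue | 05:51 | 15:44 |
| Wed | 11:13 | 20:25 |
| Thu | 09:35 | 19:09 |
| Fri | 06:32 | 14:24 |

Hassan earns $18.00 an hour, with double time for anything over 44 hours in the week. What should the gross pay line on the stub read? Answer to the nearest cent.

Mon: 05:32–14:19 = 8 h 47 min
Tue: 05:51–15:44 = 9 h 53 min
Wed: 11:13–20:25 = 9 h 12 min
Thu: 09:35–19:09 = 9 h 34 min
Fri: 06:32–14:24 = 7 h 52 min
Total worked: 45 h 18 min = 2718 min.
Regular 44 h 0 min = 2640 min at $18.00/h; overtime 1 h 18 min = 78 min at $36.00/h.
Pay = (2640 × $18.00 + 78 × $36.00) ÷ 60 = $838.80.

$838.80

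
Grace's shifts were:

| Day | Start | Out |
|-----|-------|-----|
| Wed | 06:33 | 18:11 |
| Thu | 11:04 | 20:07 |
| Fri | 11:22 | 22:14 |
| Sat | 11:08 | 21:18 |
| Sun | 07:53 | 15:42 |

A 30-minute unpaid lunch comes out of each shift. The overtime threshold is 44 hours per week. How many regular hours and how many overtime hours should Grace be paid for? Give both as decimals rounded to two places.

Wed: 06:33–18:11 = 11 h 38 min; less 30 min break → 11 h 8 min
Thu: 11:04–20:07 = 9 h 3 min; less 30 min break → 8 h 33 min
Fri: 11:22–22:14 = 10 h 52 min; less 30 min break → 10 h 22 min
Sat: 11:08–21:18 = 10 h 10 min; less 30 min break → 9 h 40 min
Sun: 07:53–15:42 = 7 h 49 min; less 30 min break → 7 h 19 min
Total worked: 47 h 2 min = 47.03 h.
Threshold 44 h → overtime 3 h 2 min, regular 44 h 0 min.

Regular 44.00 hours, overtime 3.03 hours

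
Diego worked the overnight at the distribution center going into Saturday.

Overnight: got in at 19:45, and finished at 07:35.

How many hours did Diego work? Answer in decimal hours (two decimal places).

Overnight: 19:45 → midnight = 4 h 15 min; midnight → 07:35 = 7 h 35 min; span 11 h 50 min

11.83 hours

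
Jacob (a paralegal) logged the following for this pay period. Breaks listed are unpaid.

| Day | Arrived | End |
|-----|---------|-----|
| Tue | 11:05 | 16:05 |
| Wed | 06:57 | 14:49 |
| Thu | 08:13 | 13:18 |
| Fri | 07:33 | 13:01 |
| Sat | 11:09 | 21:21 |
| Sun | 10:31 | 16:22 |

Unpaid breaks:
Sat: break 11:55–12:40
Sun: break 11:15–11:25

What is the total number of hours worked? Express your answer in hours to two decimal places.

Tue: 11:05–16:05 = 5 h 0 min
Wed: 06:57–14:49 = 7 h 52 min
Thu: 08:13–13:18 = 5 h 5 min
Fri: 07:33–13:01 = 5 h 28 min
Sat: 11:09–21:21 = 10 h 12 min; less 45 min break → 9 h 27 min
Sun: 10:31–16:22 = 5 h 51 min; less 10 min break → 5 h 41 min
Total: 5 h 0 min + 7 h 52 min + 5 h 5 min + 5 h 28 min + 9 h 27 min + 5 h 41 min = 38 h 33 min.

38.55 hours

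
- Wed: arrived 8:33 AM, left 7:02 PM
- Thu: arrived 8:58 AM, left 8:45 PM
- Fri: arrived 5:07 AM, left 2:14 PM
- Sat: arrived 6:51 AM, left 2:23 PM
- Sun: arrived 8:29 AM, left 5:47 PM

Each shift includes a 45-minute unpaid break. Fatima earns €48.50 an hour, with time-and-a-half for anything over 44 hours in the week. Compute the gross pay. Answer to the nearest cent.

€2167.95

Wed: 8:33 AM–7:02 PM = 10 h 29 min; less 45 min break → 9 h 44 min
Thu: 8:58 AM–8:45 PM = 11 h 47 min; less 45 min break → 11 h 2 min
Fri: 5:07 AM–2:14 PM = 9 h 7 min; less 45 min break → 8 h 22 min
Sat: 6:51 AM–2:23 PM = 7 h 32 min; less 45 min break → 6 h 47 min
Sun: 8:29 AM–5:47 PM = 9 h 18 min; less 45 min break → 8 h 33 min
Total worked: 44 h 28 min = 2668 min.
Regular 44 h 0 min = 2640 min at €48.50/h; overtime 0 h 28 min = 28 min at €72.75/h.
Pay = (2640 × €48.50 + 28 × €72.75) ÷ 60 = €2167.95.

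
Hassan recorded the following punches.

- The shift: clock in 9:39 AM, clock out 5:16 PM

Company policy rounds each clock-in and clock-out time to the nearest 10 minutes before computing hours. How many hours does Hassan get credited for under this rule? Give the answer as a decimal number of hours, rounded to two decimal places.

The shift: in 9:39 AM→9:40 AM, out 5:16 PM→5:20 PM; 7 h 40 min

7.67 hours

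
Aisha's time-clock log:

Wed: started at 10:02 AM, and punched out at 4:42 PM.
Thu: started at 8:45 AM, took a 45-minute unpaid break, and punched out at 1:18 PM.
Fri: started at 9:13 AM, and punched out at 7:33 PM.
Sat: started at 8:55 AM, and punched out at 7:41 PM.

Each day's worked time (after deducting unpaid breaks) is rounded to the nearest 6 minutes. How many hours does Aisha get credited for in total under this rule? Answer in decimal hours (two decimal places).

Wed: 10:02 AM–4:42 PM = 6 h 40 min → rounds to 6 h 42 min
Thu: 8:45 AM–1:18 PM = 4 h 33 min − 45 min = 3 h 48 min → rounds to 3 h 48 min
Fri: 9:13 AM–7:33 PM = 10 h 20 min → rounds to 10 h 18 min
Sat: 8:55 AM–7:41 PM = 10 h 46 min → rounds to 10 h 48 min
Total credited: 31 h 36 min.

31.60 hours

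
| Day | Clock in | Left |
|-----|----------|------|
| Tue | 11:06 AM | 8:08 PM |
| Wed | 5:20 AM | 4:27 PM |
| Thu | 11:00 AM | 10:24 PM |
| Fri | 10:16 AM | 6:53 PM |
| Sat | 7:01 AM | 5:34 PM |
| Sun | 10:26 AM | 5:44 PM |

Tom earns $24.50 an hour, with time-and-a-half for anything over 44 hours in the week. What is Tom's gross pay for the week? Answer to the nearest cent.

$1593.11

Tue: 11:06 AM–8:08 PM = 9 h 2 min
Wed: 5:20 AM–4:27 PM = 11 h 7 min
Thu: 11:00 AM–10:24 PM = 11 h 24 min
Fri: 10:16 AM–6:53 PM = 8 h 37 min
Sat: 7:01 AM–5:34 PM = 10 h 33 min
Sun: 10:26 AM–5:44 PM = 7 h 18 min
Total worked: 58 h 1 min = 3481 min.
Regular 44 h 0 min = 2640 min at $24.50/h; overtime 14 h 1 min = 841 min at $36.75/h.
Pay = (2640 × $24.50 + 841 × $36.75) ÷ 60 = $1593.11.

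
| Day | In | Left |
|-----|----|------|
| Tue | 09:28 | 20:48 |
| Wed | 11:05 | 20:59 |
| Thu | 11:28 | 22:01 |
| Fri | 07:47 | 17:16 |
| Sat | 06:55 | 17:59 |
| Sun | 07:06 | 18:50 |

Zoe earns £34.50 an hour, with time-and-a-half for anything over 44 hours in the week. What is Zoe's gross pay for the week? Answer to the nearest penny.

£2556.45

Tue: 09:28–20:48 = 11 h 20 min
Wed: 11:05–20:59 = 9 h 54 min
Thu: 11:28–22:01 = 10 h 33 min
Fri: 07:47–17:16 = 9 h 29 min
Sat: 06:55–17:59 = 11 h 4 min
Sun: 07:06–18:50 = 11 h 44 min
Total worked: 64 h 4 min = 3844 min.
Regular 44 h 0 min = 2640 min at £34.50/h; overtime 20 h 4 min = 1204 min at £51.75/h.
Pay = (2640 × £34.50 + 1204 × £51.75) ÷ 60 = £2556.45.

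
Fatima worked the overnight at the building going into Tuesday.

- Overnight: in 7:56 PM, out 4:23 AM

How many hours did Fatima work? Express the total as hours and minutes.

8 h 27 min

Overnight: 7:56 PM → midnight = 4 h 4 min; midnight → 4:23 AM = 4 h 23 min; span 8 h 27 min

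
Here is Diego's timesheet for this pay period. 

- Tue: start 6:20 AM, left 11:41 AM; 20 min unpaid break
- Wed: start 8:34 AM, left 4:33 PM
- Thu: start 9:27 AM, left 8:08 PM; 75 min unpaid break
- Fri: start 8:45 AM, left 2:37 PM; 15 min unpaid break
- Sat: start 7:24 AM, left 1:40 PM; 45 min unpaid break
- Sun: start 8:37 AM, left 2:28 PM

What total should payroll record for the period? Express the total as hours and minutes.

Tue: 6:20 AM–11:41 AM = 5 h 21 min; less 20 min break → 5 h 1 min
Wed: 8:34 AM–4:33 PM = 7 h 59 min
Thu: 9:27 AM–8:08 PM = 10 h 41 min; less 75 min break → 9 h 26 min
Fri: 8:45 AM–2:37 PM = 5 h 52 min; less 15 min break → 5 h 37 min
Sat: 7:24 AM–1:40 PM = 6 h 16 min; less 45 min break → 5 h 31 min
Sun: 8:37 AM–2:28 PM = 5 h 51 min
Total: 5 h 1 min + 7 h 59 min + 9 h 26 min + 5 h 37 min + 5 h 31 min + 5 h 51 min = 39 h 25 min.

39 h 25 min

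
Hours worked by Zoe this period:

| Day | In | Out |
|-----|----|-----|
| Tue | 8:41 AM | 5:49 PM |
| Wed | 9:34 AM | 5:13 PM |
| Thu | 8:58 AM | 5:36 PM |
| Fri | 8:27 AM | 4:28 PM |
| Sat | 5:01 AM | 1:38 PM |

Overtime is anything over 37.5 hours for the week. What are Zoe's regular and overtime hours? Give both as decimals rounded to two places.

Tue: 8:41 AM–5:49 PM = 9 h 8 min
Wed: 9:34 AM–5:13 PM = 7 h 39 min
Thu: 8:58 AM–5:36 PM = 8 h 38 min
Fri: 8:27 AM–4:28 PM = 8 h 1 min
Sat: 5:01 AM–1:38 PM = 8 h 37 min
Total worked: 42 h 3 min = 42.05 h.
Threshold 37.5 h → overtime 4 h 33 min, regular 37 h 30 min.

Regular 37.50 hours, overtime 4.55 hours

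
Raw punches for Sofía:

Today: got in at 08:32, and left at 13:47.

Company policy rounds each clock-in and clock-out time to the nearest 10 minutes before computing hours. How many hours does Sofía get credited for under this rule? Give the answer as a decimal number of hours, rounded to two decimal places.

5.33 hours

Today: in 08:32→08:30, out 13:47→13:50; 5 h 20 min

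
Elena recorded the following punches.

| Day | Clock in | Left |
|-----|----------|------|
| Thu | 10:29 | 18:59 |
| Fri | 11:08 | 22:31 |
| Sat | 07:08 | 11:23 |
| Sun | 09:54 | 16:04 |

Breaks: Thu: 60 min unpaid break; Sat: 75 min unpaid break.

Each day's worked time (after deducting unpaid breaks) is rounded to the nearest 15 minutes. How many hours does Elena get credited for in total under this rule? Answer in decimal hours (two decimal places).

Thu: 10:29–18:59 = 8 h 30 min − 60 min = 7 h 30 min → rounds to 7 h 30 min
Fri: 11:08–22:31 = 11 h 23 min → rounds to 11 h 30 min
Sat: 07:08–11:23 = 4 h 15 min − 75 min = 3 h 0 min → rounds to 3 h 0 min
Sun: 09:54–16:04 = 6 h 10 min → rounds to 6 h 15 min
Total credited: 28 h 15 min.

28.25 hours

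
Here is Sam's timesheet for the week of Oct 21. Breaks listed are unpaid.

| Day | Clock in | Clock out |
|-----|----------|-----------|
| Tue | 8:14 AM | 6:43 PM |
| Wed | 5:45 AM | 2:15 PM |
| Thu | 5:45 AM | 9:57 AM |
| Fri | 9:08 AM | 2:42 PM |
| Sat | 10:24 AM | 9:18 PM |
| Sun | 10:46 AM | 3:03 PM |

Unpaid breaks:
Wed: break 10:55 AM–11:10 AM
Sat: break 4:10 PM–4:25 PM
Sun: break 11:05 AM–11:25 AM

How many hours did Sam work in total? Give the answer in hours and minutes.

Tue: 8:14 AM–6:43 PM = 10 h 29 min
Wed: 5:45 AM–2:15 PM = 8 h 30 min; less 15 min break → 8 h 15 min
Thu: 5:45 AM–9:57 AM = 4 h 12 min
Fri: 9:08 AM–2:42 PM = 5 h 34 min
Sat: 10:24 AM–9:18 PM = 10 h 54 min; less 15 min break → 10 h 39 min
Sun: 10:46 AM–3:03 PM = 4 h 17 min; less 20 min break → 3 h 57 min
Total: 10 h 29 min + 8 h 15 min + 4 h 12 min + 5 h 34 min + 10 h 39 min + 3 h 57 min = 43 h 6 min.

43 h 6 min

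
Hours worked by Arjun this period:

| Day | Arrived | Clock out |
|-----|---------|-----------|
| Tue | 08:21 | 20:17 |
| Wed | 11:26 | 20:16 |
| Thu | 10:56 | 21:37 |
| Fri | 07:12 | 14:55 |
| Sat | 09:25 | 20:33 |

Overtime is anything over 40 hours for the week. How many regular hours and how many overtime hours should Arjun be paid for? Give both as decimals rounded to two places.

Tue: 08:21–20:17 = 11 h 56 min
Wed: 11:26–20:16 = 8 h 50 min
Thu: 10:56–21:37 = 10 h 41 min
Fri: 07:12–14:55 = 7 h 43 min
Sat: 09:25–20:33 = 11 h 8 min
Total worked: 50 h 18 min = 50.30 h.
Threshold 40 h → overtime 10 h 18 min, regular 40 h 0 min.

Regular 40.00 hours, overtime 10.30 hours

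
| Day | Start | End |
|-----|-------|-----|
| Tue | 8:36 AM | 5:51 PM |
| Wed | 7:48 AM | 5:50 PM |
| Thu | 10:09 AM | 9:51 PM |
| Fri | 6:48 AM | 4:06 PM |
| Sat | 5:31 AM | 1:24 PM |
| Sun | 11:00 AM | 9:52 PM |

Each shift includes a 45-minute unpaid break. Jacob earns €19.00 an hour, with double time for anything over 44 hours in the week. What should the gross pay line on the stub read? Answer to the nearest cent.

€1236.27

Tue: 8:36 AM–5:51 PM = 9 h 15 min; less 45 min break → 8 h 30 min
Wed: 7:48 AM–5:50 PM = 10 h 2 min; less 45 min break → 9 h 17 min
Thu: 10:09 AM–9:51 PM = 11 h 42 min; less 45 min break → 10 h 57 min
Fri: 6:48 AM–4:06 PM = 9 h 18 min; less 45 min break → 8 h 33 min
Sat: 5:31 AM–1:24 PM = 7 h 53 min; less 45 min break → 7 h 8 min
Sun: 11:00 AM–9:52 PM = 10 h 52 min; less 45 min break → 10 h 7 min
Total worked: 54 h 32 min = 3272 min.
Regular 44 h 0 min = 2640 min at €19.00/h; overtime 10 h 32 min = 632 min at €38.00/h.
Pay = (2640 × €19.00 + 632 × €38.00) ÷ 60 = €1236.27.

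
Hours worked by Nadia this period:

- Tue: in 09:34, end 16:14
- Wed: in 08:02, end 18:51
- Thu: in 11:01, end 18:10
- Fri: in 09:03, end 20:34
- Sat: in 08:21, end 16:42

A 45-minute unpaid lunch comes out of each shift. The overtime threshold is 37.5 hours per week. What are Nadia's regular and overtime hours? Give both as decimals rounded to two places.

Tue: 09:34–16:14 = 6 h 40 min; less 45 min break → 5 h 55 min
Wed: 08:02–18:51 = 10 h 49 min; less 45 min break → 10 h 4 min
Thu: 11:01–18:10 = 7 h 9 min; less 45 min break → 6 h 24 min
Fri: 09:03–20:34 = 11 h 31 min; less 45 min break → 10 h 46 min
Sat: 08:21–16:42 = 8 h 21 min; less 45 min break → 7 h 36 min
Total worked: 40 h 45 min = 40.75 h.
Threshold 37.5 h → overtime 3 h 15 min, regular 37 h 30 min.

Regular 37.50 hours, overtime 3.25 hours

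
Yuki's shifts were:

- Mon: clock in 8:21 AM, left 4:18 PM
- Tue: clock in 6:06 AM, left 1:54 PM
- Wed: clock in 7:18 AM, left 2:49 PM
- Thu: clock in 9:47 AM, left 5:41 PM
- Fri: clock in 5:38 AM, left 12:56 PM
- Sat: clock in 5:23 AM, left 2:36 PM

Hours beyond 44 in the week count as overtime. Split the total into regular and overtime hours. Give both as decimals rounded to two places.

Mon: 8:21 AM–4:18 PM = 7 h 57 min
Tue: 6:06 AM–1:54 PM = 7 h 48 min
Wed: 7:18 AM–2:49 PM = 7 h 31 min
Thu: 9:47 AM–5:41 PM = 7 h 54 min
Fri: 5:38 AM–12:56 PM = 7 h 18 min
Sat: 5:23 AM–2:36 PM = 9 h 13 min
Total worked: 47 h 41 min = 47.68 h.
Threshold 44 h → overtime 3 h 41 min, regular 44 h 0 min.

Regular 44.00 hours, overtime 3.68 hours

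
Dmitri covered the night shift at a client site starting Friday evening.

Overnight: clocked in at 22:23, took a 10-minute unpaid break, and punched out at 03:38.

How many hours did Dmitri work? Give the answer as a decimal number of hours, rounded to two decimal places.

Overnight: 22:23 → midnight = 1 h 37 min; midnight → 03:38 = 3 h 38 min; span 5 h 15 min; less 10 min break → 5 h 5 min

5.08 hours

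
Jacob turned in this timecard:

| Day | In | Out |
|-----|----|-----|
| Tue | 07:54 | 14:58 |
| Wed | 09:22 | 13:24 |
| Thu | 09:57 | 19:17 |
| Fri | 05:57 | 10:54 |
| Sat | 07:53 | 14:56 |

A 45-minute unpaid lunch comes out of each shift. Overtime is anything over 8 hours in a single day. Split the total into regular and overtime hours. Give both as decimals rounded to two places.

Tue: 07:54–14:58 = 7 h 4 min; less 45 min break → 6 h 19 min
Wed: 09:22–13:24 = 4 h 2 min; less 45 min break → 3 h 17 min
Thu: 09:57–19:17 = 9 h 20 min; less 45 min break → 8 h 35 min
Fri: 05:57–10:54 = 4 h 57 min; less 45 min break → 4 h 12 min
Sat: 07:53–14:56 = 7 h 3 min; less 45 min break → 6 h 18 min
Tue reg 6 h 19 min / OT 0 h 0 min; Wed reg 3 h 17 min / OT 0 h 0 min; Thu reg 8 h 0 min / OT 0 h 35 min; Fri reg 4 h 12 min / OT 0 h 0 min; Sat reg 6 h 18 min / OT 0 h 0 min.
Totals: regular 28 h 6 min, overtime 0 h 35 min.

Regular 28.10 hours, overtime 0.58 hours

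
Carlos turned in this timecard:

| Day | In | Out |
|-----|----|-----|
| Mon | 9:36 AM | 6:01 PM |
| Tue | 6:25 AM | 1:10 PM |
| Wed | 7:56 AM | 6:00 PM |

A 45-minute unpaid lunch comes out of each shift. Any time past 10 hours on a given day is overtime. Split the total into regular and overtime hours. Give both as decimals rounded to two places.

Regular 22.98 hours, overtime 0.00 hours

Mon: 9:36 AM–6:01 PM = 8 h 25 min; less 45 min break → 7 h 40 min
Tue: 6:25 AM–1:10 PM = 6 h 45 min; less 45 min break → 6 h 0 min
Wed: 7:56 AM–6:00 PM = 10 h 4 min; less 45 min break → 9 h 19 min
Mon reg 7 h 40 min / OT 0 h 0 min; Tue reg 6 h 0 min / OT 0 h 0 min; Wed reg 9 h 19 min / OT 0 h 0 min.
Totals: regular 22 h 59 min, overtime 0 h 0 min.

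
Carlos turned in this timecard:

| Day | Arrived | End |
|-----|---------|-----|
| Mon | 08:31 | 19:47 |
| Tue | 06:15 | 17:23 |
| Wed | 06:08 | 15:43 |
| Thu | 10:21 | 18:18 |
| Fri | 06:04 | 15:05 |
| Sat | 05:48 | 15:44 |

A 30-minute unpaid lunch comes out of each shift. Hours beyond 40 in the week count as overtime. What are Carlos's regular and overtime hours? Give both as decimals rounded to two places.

Regular 40.00 hours, overtime 15.88 hours

Mon: 08:31–19:47 = 11 h 16 min; less 30 min break → 10 h 46 min
Tue: 06:15–17:23 = 11 h 8 min; less 30 min break → 10 h 38 min
Wed: 06:08–15:43 = 9 h 35 min; less 30 min break → 9 h 5 min
Thu: 10:21–18:18 = 7 h 57 min; less 30 min break → 7 h 27 min
Fri: 06:04–15:05 = 9 h 1 min; less 30 min break → 8 h 31 min
Sat: 05:48–15:44 = 9 h 56 min; less 30 min break → 9 h 26 min
Total worked: 55 h 53 min = 55.88 h.
Threshold 40 h → overtime 15 h 53 min, regular 40 h 0 min.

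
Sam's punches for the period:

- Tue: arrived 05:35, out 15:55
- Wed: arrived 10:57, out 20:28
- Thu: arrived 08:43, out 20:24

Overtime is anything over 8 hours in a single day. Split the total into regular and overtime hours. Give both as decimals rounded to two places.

Regular 24.00 hours, overtime 7.53 hours

Tue: 05:35–15:55 = 10 h 20 min
Wed: 10:57–20:28 = 9 h 31 min
Thu: 08:43–20:24 = 11 h 41 min
Tue reg 8 h 0 min / OT 2 h 20 min; Wed reg 8 h 0 min / OT 1 h 31 min; Thu reg 8 h 0 min / OT 3 h 41 min.
Totals: regular 24 h 0 min, overtime 7 h 32 min.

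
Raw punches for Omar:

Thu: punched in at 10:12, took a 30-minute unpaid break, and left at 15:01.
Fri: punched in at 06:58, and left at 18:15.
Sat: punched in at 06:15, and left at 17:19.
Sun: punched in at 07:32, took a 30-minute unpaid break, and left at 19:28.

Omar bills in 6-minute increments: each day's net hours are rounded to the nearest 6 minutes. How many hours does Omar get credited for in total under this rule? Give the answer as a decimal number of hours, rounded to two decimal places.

Thu: 10:12–15:01 = 4 h 49 min − 30 min = 4 h 19 min → rounds to 4 h 18 min
Fri: 06:58–18:15 = 11 h 17 min → rounds to 11 h 18 min
Sat: 06:15–17:19 = 11 h 4 min → rounds to 11 h 6 min
Sun: 07:32–19:28 = 11 h 56 min − 30 min = 11 h 26 min → rounds to 11 h 24 min
Total credited: 38 h 6 min.

38.10 hours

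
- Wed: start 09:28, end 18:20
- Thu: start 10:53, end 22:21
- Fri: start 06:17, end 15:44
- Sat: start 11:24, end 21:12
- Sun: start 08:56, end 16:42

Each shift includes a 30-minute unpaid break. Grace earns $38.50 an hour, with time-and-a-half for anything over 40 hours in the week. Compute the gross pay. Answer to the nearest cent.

$1820.09

Wed: 09:28–18:20 = 8 h 52 min; less 30 min break → 8 h 22 min
Thu: 10:53–22:21 = 11 h 28 min; less 30 min break → 10 h 58 min
Fri: 06:17–15:44 = 9 h 27 min; less 30 min break → 8 h 57 min
Sat: 11:24–21:12 = 9 h 48 min; less 30 min break → 9 h 18 min
Sun: 08:56–16:42 = 7 h 46 min; less 30 min break → 7 h 16 min
Total worked: 44 h 51 min = 2691 min.
Regular 40 h 0 min = 2400 min at $38.50/h; overtime 4 h 51 min = 291 min at $57.75/h.
Pay = (2400 × $38.50 + 291 × $57.75) ÷ 60 = $1820.09.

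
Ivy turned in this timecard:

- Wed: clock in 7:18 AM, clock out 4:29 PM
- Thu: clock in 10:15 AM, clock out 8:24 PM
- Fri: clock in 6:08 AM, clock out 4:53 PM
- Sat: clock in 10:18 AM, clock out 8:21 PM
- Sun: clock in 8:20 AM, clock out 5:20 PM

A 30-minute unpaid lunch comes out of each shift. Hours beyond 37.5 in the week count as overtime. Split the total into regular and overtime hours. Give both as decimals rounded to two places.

Regular 37.50 hours, overtime 9.13 hours

Wed: 7:18 AM–4:29 PM = 9 h 11 min; less 30 min break → 8 h 41 min
Thu: 10:15 AM–8:24 PM = 10 h 9 min; less 30 min break → 9 h 39 min
Fri: 6:08 AM–4:53 PM = 10 h 45 min; less 30 min break → 10 h 15 min
Sat: 10:18 AM–8:21 PM = 10 h 3 min; less 30 min break → 9 h 33 min
Sun: 8:20 AM–5:20 PM = 9 h 0 min; less 30 min break → 8 h 30 min
Total worked: 46 h 38 min = 46.63 h.
Threshold 37.5 h → overtime 9 h 8 min, regular 37 h 30 min.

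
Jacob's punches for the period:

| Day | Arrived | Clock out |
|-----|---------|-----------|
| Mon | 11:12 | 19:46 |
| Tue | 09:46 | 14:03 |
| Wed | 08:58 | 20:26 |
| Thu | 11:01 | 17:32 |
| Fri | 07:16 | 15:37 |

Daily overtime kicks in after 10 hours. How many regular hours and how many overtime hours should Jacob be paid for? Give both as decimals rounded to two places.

Regular 37.72 hours, overtime 1.47 hours

Mon: 11:12–19:46 = 8 h 34 min
Tue: 09:46–14:03 = 4 h 17 min
Wed: 08:58–20:26 = 11 h 28 min
Thu: 11:01–17:32 = 6 h 31 min
Fri: 07:16–15:37 = 8 h 21 min
Mon reg 8 h 34 min / OT 0 h 0 min; Tue reg 4 h 17 min / OT 0 h 0 min; Wed reg 10 h 0 min / OT 1 h 28 min; Thu reg 6 h 31 min / OT 0 h 0 min; Fri reg 8 h 21 min / OT 0 h 0 min.
Totals: regular 37 h 43 min, overtime 1 h 28 min.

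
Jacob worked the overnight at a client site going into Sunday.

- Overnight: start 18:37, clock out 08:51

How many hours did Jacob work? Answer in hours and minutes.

14 h 14 min

Overnight: 18:37 → midnight = 5 h 23 min; midnight → 08:51 = 8 h 51 min; span 14 h 14 min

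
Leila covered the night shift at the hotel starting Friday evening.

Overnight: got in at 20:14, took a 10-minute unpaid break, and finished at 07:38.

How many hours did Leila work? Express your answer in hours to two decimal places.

Overnight: 20:14 → midnight = 3 h 46 min; midnight → 07:38 = 7 h 38 min; span 11 h 24 min; less 10 min break → 11 h 14 min

11.23 hours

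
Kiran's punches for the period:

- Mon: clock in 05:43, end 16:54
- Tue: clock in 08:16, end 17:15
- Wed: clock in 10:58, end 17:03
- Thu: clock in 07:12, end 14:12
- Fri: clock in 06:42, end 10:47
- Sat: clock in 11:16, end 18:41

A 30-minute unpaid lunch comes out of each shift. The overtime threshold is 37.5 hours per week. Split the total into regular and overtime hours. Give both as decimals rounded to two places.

Regular 37.50 hours, overtime 4.25 hours

Mon: 05:43–16:54 = 11 h 11 min; less 30 min break → 10 h 41 min
Tue: 08:16–17:15 = 8 h 59 min; less 30 min break → 8 h 29 min
Wed: 10:58–17:03 = 6 h 5 min; less 30 min break → 5 h 35 min
Thu: 07:12–14:12 = 7 h 0 min; less 30 min break → 6 h 30 min
Fri: 06:42–10:47 = 4 h 5 min; less 30 min break → 3 h 35 min
Sat: 11:16–18:41 = 7 h 25 min; less 30 min break → 6 h 55 min
Total worked: 41 h 45 min = 41.75 h.
Threshold 37.5 h → overtime 4 h 15 min, regular 37 h 30 min.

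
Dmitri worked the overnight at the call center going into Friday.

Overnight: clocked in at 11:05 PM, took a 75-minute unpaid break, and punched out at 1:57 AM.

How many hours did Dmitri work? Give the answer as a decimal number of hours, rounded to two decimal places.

Overnight: 11:05 PM → midnight = 0 h 55 min; midnight → 1:57 AM = 1 h 57 min; span 2 h 52 min; less 75 min break → 1 h 37 min

1.62 hours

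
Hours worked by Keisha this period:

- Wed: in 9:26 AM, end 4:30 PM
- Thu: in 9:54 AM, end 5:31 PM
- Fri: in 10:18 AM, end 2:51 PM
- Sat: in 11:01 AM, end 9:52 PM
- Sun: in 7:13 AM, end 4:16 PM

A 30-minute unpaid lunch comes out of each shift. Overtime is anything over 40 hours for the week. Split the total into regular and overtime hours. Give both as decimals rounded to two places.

Wed: 9:26 AM–4:30 PM = 7 h 4 min; less 30 min break → 6 h 34 min
Thu: 9:54 AM–5:31 PM = 7 h 37 min; less 30 min break → 7 h 7 min
Fri: 10:18 AM–2:51 PM = 4 h 33 min; less 30 min break → 4 h 3 min
Sat: 11:01 AM–9:52 PM = 10 h 51 min; less 30 min break → 10 h 21 min
Sun: 7:13 AM–4:16 PM = 9 h 3 min; less 30 min break → 8 h 33 min
Total worked: 36 h 38 min = 36.63 h.
Threshold 40 h → overtime 0 h 0 min, regular 36 h 38 min.

Regular 36.63 hours, overtime 0.00 hours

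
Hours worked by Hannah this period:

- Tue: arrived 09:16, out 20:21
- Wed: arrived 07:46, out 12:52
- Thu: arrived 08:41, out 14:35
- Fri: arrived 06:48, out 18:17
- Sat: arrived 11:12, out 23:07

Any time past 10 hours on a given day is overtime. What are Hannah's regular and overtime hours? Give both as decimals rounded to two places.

Tue: 09:16–20:21 = 11 h 5 min
Wed: 07:46–12:52 = 5 h 6 min
Thu: 08:41–14:35 = 5 h 54 min
Fri: 06:48–18:17 = 11 h 29 min
Sat: 11:12–23:07 = 11 h 55 min
Tue reg 10 h 0 min / OT 1 h 5 min; Wed reg 5 h 6 min / OT 0 h 0 min; Thu reg 5 h 54 min / OT 0 h 0 min; Fri reg 10 h 0 min / OT 1 h 29 min; Sat reg 10 h 0 min / OT 1 h 55 min.
Totals: regular 41 h 0 min, overtime 4 h 29 min.

Regular 41.00 hours, overtime 4.48 hours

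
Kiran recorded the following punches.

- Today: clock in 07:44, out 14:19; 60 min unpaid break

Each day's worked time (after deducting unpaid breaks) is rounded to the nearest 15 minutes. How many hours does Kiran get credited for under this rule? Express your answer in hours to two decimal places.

Today: 07:44–14:19 = 6 h 35 min − 60 min = 5 h 35 min → rounds to 5 h 30 min

5.50 hours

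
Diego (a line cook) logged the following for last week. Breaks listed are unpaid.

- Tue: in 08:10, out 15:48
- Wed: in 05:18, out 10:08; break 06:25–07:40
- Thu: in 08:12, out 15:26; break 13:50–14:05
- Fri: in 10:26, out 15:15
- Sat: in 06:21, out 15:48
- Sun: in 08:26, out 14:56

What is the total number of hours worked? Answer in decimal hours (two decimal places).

38.97 hours

Tue: 08:10–15:48 = 7 h 38 min
Wed: 05:18–10:08 = 4 h 50 min; less 75 min break → 3 h 35 min
Thu: 08:12–15:26 = 7 h 14 min; less 15 min break → 6 h 59 min
Fri: 10:26–15:15 = 4 h 49 min
Sat: 06:21–15:48 = 9 h 27 min
Sun: 08:26–14:56 = 6 h 30 min
Total: 7 h 38 min + 3 h 35 min + 6 h 59 min + 4 h 49 min + 9 h 27 min + 6 h 30 min = 38 h 58 min.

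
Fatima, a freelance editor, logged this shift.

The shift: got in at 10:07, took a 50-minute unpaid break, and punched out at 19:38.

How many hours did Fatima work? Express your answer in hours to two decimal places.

The shift: 10:07–19:38 = 9 h 31 min; less 50 min break → 8 h 41 min

8.68 hours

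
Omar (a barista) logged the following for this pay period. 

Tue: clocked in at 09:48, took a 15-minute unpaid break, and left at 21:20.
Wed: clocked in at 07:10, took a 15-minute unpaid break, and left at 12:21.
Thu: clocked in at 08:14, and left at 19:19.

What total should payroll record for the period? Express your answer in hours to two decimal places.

Tue: 09:48–21:20 = 11 h 32 min; less 15 min break → 11 h 17 min
Wed: 07:10–12:21 = 5 h 11 min; less 15 min break → 4 h 56 min
Thu: 08:14–19:19 = 11 h 5 min
Total: 11 h 17 min + 4 h 56 min + 11 h 5 min = 27 h 18 min.

27.30 hours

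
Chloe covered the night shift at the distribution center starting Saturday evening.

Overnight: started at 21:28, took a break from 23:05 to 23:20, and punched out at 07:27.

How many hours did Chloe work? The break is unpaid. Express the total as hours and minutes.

Overnight: 21:28 → midnight = 2 h 32 min; midnight → 07:27 = 7 h 27 min; span 9 h 59 min; less 15 min break → 9 h 44 min

9 h 44 min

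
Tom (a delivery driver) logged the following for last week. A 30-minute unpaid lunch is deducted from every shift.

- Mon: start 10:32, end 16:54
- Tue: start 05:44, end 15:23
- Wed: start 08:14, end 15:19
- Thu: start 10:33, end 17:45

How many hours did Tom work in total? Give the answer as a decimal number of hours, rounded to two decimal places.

28.30 hours

Mon: 10:32–16:54 = 6 h 22 min; less 30 min break → 5 h 52 min
Tue: 05:44–15:23 = 9 h 39 min; less 30 min break → 9 h 9 min
Wed: 08:14–15:19 = 7 h 5 min; less 30 min break → 6 h 35 min
Thu: 10:33–17:45 = 7 h 12 min; less 30 min break → 6 h 42 min
Total: 5 h 52 min + 9 h 9 min + 6 h 35 min + 6 h 42 min = 28 h 18 min.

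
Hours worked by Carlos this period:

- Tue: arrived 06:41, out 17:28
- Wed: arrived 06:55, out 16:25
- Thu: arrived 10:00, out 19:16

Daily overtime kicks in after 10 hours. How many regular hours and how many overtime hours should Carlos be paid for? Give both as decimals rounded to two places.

Regular 28.77 hours, overtime 0.78 hours

Tue: 06:41–17:28 = 10 h 47 min
Wed: 06:55–16:25 = 9 h 30 min
Thu: 10:00–19:16 = 9 h 16 min
Tue reg 10 h 0 min / OT 0 h 47 min; Wed reg 9 h 30 min / OT 0 h 0 min; Thu reg 9 h 16 min / OT 0 h 0 min.
Totals: regular 28 h 46 min, overtime 0 h 47 min.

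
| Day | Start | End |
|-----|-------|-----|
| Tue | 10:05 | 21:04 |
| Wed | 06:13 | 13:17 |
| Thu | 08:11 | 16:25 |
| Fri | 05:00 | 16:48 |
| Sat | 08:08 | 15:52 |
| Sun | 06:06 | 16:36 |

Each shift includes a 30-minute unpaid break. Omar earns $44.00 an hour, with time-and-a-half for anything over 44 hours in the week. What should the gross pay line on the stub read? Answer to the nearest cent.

Tue: 10:05–21:04 = 10 h 59 min; less 30 min break → 10 h 29 min
Wed: 06:13–13:17 = 7 h 4 min; less 30 min break → 6 h 34 min
Thu: 08:11–16:25 = 8 h 14 min; less 30 min break → 7 h 44 min
Fri: 05:00–16:48 = 11 h 48 min; less 30 min break → 11 h 18 min
Sat: 08:08–15:52 = 7 h 44 min; less 30 min break → 7 h 14 min
Sun: 06:06–16:36 = 10 h 30 min; less 30 min break → 10 h 0 min
Total worked: 53 h 19 min = 3199 min.
Regular 44 h 0 min = 2640 min at $44.00/h; overtime 9 h 19 min = 559 min at $66.00/h.
Pay = (2640 × $44.00 + 559 × $66.00) ÷ 60 = $2550.90.

$2550.90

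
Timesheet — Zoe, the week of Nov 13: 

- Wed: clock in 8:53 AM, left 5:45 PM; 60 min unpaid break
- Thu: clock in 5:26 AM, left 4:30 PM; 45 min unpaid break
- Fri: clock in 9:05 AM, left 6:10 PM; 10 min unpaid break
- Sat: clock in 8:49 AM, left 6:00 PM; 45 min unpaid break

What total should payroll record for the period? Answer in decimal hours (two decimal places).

Wed: 8:53 AM–5:45 PM = 8 h 52 min; less 60 min break → 7 h 52 min
Thu: 5:26 AM–4:30 PM = 11 h 4 min; less 45 min break → 10 h 19 min
Fri: 9:05 AM–6:10 PM = 9 h 5 min; less 10 min break → 8 h 55 min
Sat: 8:49 AM–6:00 PM = 9 h 11 min; less 45 min break → 8 h 26 min
Total: 7 h 52 min + 10 h 19 min + 8 h 55 min + 8 h 26 min = 35 h 32 min.

35.53 hours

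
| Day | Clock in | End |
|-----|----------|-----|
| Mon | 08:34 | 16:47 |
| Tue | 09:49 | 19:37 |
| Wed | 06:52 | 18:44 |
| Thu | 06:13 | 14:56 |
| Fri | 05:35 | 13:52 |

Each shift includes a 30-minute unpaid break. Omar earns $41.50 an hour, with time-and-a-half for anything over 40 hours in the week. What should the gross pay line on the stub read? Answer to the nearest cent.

Mon: 08:34–16:47 = 8 h 13 min; less 30 min break → 7 h 43 min
Tue: 09:49–19:37 = 9 h 48 min; less 30 min break → 9 h 18 min
Wed: 06:52–18:44 = 11 h 52 min; less 30 min break → 11 h 22 min
Thu: 06:13–14:56 = 8 h 43 min; less 30 min break → 8 h 13 min
Fri: 05:35–13:52 = 8 h 17 min; less 30 min break → 7 h 47 min
Total worked: 44 h 23 min = 2663 min.
Regular 40 h 0 min = 2400 min at $41.50/h; overtime 4 h 23 min = 263 min at $62.25/h.
Pay = (2400 × $41.50 + 263 × $62.25) ÷ 60 = $1932.86.

$1932.86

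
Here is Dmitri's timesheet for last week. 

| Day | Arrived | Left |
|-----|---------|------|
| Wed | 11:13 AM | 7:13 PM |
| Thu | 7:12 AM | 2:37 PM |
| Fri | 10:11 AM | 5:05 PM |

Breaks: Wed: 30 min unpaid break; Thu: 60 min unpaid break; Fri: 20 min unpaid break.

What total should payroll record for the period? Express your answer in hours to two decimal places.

Wed: 11:13 AM–7:13 PM = 8 h 0 min; less 30 min break → 7 h 30 min
Thu: 7:12 AM–2:37 PM = 7 h 25 min; less 60 min break → 6 h 25 min
Fri: 10:11 AM–5:05 PM = 6 h 54 min; less 20 min break → 6 h 34 min
Total: 7 h 30 min + 6 h 25 min + 6 h 34 min = 20 h 29 min.

20.48 hours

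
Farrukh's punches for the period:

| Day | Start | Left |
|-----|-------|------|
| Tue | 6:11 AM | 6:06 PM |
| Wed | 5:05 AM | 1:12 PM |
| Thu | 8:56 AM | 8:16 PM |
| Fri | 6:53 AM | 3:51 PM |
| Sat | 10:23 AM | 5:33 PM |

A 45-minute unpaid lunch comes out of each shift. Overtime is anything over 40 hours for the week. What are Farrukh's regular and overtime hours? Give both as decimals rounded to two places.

Regular 40.00 hours, overtime 3.75 hours

Tue: 6:11 AM–6:06 PM = 11 h 55 min; less 45 min break → 11 h 10 min
Wed: 5:05 AM–1:12 PM = 8 h 7 min; less 45 min break → 7 h 22 min
Thu: 8:56 AM–8:16 PM = 11 h 20 min; less 45 min break → 10 h 35 min
Fri: 6:53 AM–3:51 PM = 8 h 58 min; less 45 min break → 8 h 13 min
Sat: 10:23 AM–5:33 PM = 7 h 10 min; less 45 min break → 6 h 25 min
Total worked: 43 h 45 min = 43.75 h.
Threshold 40 h → overtime 3 h 45 min, regular 40 h 0 min.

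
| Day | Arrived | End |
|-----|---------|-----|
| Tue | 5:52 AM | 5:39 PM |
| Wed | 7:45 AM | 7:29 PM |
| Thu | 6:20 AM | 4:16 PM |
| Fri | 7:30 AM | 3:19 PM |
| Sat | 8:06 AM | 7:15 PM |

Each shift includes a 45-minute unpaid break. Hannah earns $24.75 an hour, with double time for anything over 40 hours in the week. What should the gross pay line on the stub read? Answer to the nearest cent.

$1419.00

Tue: 5:52 AM–5:39 PM = 11 h 47 min; less 45 min break → 11 h 2 min
Wed: 7:45 AM–7:29 PM = 11 h 44 min; less 45 min break → 10 h 59 min
Thu: 6:20 AM–4:16 PM = 9 h 56 min; less 45 min break → 9 h 11 min
Fri: 7:30 AM–3:19 PM = 7 h 49 min; less 45 min break → 7 h 4 min
Sat: 8:06 AM–7:15 PM = 11 h 9 min; less 45 min break → 10 h 24 min
Total worked: 48 h 40 min = 2920 min.
Regular 40 h 0 min = 2400 min at $24.75/h; overtime 8 h 40 min = 520 min at $49.50/h.
Pay = (2400 × $24.75 + 520 × $49.50) ÷ 60 = $1419.00.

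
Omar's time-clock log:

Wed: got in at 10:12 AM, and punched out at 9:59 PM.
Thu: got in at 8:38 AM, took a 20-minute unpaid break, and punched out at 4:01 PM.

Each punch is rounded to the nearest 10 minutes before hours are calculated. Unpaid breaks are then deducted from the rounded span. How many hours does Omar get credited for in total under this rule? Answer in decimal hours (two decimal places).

Wed: in 10:12 AM→10:10 AM, out 9:59 PM→10:00 PM; 11 h 50 min
Thu: in 8:38 AM→8:40 AM, out 4:01 PM→4:00 PM; 7 h 20 min − 20 min = 7 h 0 min
Total credited: 18 h 50 min.

18.83 hours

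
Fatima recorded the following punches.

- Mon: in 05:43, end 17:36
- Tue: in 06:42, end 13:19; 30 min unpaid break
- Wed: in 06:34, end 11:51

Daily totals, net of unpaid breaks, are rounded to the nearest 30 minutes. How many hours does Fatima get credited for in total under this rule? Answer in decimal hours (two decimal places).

Mon: 05:43–17:36 = 11 h 53 min → rounds to 12 h 0 min
Tue: 06:42–13:19 = 6 h 37 min − 30 min = 6 h 7 min → rounds to 6 h 0 min
Wed: 06:34–11:51 = 5 h 17 min → rounds to 5 h 30 min
Total credited: 23 h 30 min.

23.50 hours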